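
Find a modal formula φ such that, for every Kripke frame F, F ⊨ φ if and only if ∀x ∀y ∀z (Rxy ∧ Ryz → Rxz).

The condition is transitivity. The 4 schema □s → □□s defines it.

□s → □□s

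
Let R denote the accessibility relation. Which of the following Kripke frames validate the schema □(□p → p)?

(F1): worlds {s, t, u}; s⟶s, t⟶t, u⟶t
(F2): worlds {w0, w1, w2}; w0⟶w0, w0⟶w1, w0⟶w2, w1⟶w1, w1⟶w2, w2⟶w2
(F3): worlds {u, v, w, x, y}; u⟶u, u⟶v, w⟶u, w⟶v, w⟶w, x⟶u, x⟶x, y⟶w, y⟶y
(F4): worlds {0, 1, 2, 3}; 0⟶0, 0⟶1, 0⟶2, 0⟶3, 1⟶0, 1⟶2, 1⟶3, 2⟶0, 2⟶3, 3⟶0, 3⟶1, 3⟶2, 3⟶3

This is the axiom for shift-reflexivity; its first-order frame correspondent is ∀x ∀y (Rxy → Ryy).
(F1): condition met.
(F2): condition met.
(F3): fails — Ruv but not Rvv.
(F4): fails — R32 but not R22.

(F1), (F2)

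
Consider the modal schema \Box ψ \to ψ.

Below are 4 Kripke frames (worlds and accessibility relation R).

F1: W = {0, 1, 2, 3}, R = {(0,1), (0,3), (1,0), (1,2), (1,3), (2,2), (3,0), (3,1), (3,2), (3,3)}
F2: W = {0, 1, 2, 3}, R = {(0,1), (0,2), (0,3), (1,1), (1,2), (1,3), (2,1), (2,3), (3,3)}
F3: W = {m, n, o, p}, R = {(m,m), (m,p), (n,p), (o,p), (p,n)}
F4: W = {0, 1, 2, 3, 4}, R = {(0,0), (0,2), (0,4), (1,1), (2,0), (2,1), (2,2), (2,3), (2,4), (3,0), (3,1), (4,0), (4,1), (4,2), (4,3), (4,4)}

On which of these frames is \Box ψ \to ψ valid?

none

Frame correspondent (Sahlqvist): \forall x Rxx — i.e. reflexivity.
F1: fails — world 0 does not see itself.
F2: fails — world 0 does not see itself.
F3: fails — world n does not see itself.
F4: fails — world 3 does not see itself.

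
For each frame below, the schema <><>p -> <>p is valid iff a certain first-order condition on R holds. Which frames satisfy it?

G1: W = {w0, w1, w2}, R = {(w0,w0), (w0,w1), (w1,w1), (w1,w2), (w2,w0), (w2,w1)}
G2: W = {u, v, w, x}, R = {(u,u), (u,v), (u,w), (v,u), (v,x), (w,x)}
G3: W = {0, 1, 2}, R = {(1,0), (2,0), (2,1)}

This is the axiom for a generalized confluence (Geach) condition; its first-order frame correspondent is forall x forall y (x R^2 y -> exists w (y = w & xRw)).
G1: fails — w0R²w2 but no w with w2=w and w0Rw.
G2: fails — uR²x but no t with x=t and uRt.
G3: ✓.

G3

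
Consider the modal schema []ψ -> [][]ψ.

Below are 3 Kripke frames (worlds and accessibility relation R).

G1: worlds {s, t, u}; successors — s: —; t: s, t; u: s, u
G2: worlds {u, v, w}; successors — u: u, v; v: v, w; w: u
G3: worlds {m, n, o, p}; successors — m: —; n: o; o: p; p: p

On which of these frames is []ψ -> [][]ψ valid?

Frame correspondent (Sahlqvist): forall x forall y forall z (Rxy & Ryz -> Rxz) — i.e. transitivity.
G1: holds.
G2: fails — Ruv and Rvw but not Ruw.
G3: fails — Rno and Rop but not Rnp.

G1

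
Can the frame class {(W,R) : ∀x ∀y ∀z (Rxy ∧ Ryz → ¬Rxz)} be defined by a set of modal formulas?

No

Any modally definable frame class is closed under surjective bounded morphisms.
The 7-cycle (worlds s,t,u,v,w,x,y with s→t→u→v→w→x→y→s) is intransitive. Mapping every world to a single reflexive point • is a surjective bounded morphism; the reflexive point is not intransitive (R••∧R•• but R••).
Hence intransitivity is not modally definable.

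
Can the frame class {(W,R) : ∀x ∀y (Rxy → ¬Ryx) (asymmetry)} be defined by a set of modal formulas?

No

If a class were modally definable it would be closed under surjective bounded morphisms (Goldblatt–Thomason).
The 3-cycle (worlds 0,1,2 with 0→1→2→0) is asymmetric. Mapping every world to a single reflexive point • is a surjective bounded morphism, and the reflexive point is not asymmetric (R•• but asymmetry requires ¬R••).
So no modal formula (or set of formulas) defines exactly the asymmetric frames.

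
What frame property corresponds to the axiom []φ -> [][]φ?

transitivity: forall x forall y forall z (Rxy & Ryz -> Rxz)

Suppose □φ→□□φ is valid. Take Rxy, Ryz and set V(φ)={w : Rxw}. Then □φ at x, so □□φ at x, so □φ at y, so φ at z, i.e. Rxz.
Conversely, on a frame with transitivity the schema holds at every world under every valuation.
Frame condition: forall x forall y forall z (Rxy & Ryz -> Rxz).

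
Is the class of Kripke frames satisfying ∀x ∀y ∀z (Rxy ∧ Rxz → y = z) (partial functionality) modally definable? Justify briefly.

Yes, by ◇r → □r

Yes: it is partial functionality, defined by the CD schema ◇r → □r.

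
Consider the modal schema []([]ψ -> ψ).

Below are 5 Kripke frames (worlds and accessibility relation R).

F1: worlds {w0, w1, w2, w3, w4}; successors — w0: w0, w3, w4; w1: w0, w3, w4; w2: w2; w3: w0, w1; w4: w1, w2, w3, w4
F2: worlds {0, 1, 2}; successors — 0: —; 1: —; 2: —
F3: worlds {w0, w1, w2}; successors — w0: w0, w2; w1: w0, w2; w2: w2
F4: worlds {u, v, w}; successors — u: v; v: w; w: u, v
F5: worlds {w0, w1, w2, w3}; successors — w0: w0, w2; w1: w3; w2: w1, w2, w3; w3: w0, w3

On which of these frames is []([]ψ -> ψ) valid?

F2, F3

This is the axiom for shift-reflexivity; its first-order frame correspondent is forall x forall y (Rxy -> Ryy).
F1: fails — Rw3w1 but not Rw1w1.
F2: holds.
F3: holds.
F4: fails — Ruv but not Rvv.
F5: fails — Rw2w1 but not Rw1w1.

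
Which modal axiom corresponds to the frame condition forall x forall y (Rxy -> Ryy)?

□(□s → s)

The condition is shift-reflexivity. The T□ schema □(□s → s) defines it.
Suppose □(□s→s) is valid. Take Rxy and set V(s)={w : Ryw}. Then at y, □s holds; since □(□s→s) at x, □s→s at y, so s at y, i.e. Ryy.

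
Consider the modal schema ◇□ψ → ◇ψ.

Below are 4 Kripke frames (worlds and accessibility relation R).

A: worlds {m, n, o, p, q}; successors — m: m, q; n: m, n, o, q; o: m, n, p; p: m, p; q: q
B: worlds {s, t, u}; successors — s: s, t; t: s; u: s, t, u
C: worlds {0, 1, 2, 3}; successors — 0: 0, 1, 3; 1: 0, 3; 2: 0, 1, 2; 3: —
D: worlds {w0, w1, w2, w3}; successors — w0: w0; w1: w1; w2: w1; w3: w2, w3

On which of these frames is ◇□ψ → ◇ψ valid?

Frame correspondent (Sahlqvist): ∀x ∀y (xRy → ∃w (yRw ∧ xRw)) — i.e. a generalized confluence (Geach) condition.
A: holds.
B: holds.
C: fails — 0R3 but no w with 3Rw and 0Rw.
D: fails — w3Rw2 but no w with w2Rw and w3Rw.
Valid on: A, B.

A, B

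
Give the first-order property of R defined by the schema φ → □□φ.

This is a Sahlqvist (Geach-type) schema ◇^0□^0φ → □^2◇^0φ.
First-order correspondent: ∀x ∀z (xR²z → ∃w (x = w ∧ z = w)).

∀x ∀z (xR²z → ∃w (x = w ∧ z = w))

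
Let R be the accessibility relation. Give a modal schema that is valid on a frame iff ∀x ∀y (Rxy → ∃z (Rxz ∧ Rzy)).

This is density; the standard corresponding axiom is C4: □□s → □s.
Suppose □□s→□s is valid. Take Rxy and set V(s)={w : xR²w}. Then □□s at x, so □s at x, so s at y, i.e. ∃z(Rxz∧Rzy).

□□s → □s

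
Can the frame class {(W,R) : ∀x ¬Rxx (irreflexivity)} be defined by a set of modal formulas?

Any modally definable frame class is closed under surjective bounded morphisms.
The 3-cycle (worlds a,b,c with a→b→c→a) is irreflexive, and the map sending every world to a single reflexive point • is a surjective bounded morphism (forth: every edge maps to (•,•); back: every world has a successor). So any modal formula valid on the 3-cycle is also valid on the reflexive point, which is not irreflexive.
So the class is not modally definable.

Not modally definable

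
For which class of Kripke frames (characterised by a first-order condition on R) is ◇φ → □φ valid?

partial functionality

Suppose ◇φ→□φ is valid. Take Rxy, Rxz and set V(φ)={y}. Then ◇φ at x, so □φ at x, so φ at z, i.e. z=y.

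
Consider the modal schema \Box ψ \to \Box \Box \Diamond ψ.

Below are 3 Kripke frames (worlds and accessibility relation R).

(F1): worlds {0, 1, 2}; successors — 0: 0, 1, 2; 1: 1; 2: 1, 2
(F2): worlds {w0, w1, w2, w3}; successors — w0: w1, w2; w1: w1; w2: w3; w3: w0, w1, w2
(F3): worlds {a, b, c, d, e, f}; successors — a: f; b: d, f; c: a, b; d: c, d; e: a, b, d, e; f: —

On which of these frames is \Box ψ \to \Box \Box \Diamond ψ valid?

(F1)

Frame correspondent (Sahlqvist): \forall x \forall z (x R^2 z \to \exists w (xRw \wedge zRw)) — i.e. a generalized confluence (Geach) condition.
(F1): holds.
(F2): fails — w2R²w0 but no w with w2Rw and w0Rw.
(F3): fails — bR²c but no w with bRw and cRw.
Valid on: (F1).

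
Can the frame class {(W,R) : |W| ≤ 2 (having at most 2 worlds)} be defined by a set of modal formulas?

If a class were modally definable it would be closed under disjoint unions (Goldblatt–Thomason).
Any modal formula valid on each of 3 disjoint one-world frames is valid on their disjoint union (validity is preserved under disjoint unions). Each one-world frame has |W|=1≤2, but the union has |W|=3.
So no modal formula (or set of formulas) defines exactly the |W|≤2 frames.

No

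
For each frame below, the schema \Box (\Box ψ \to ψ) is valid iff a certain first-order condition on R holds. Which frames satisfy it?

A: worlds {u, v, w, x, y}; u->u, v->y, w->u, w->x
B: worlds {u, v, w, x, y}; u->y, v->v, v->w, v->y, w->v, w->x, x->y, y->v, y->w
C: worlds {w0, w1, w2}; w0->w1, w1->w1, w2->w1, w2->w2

C

Frame correspondent (Sahlqvist): \forall x \forall y (Rxy \to Ryy) — i.e. shift-reflexivity.
A: fails — Rwx but not Rxx.
B: fails — Rwx but not Rxx.
C: ✓.
Valid on: C.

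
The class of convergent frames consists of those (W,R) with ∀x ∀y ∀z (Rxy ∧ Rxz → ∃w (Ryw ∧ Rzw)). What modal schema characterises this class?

◇□s → □◇s

A defining formula is ◇□s → □◇s (the .2 axiom).
Suppose ◇□s→□◇s is valid. Take Rxy, Rxz and set V(s)={w : Ryw}. Then □s at y so ◇□s at x, so □◇s at x, so ◇s at z, giving w with Rzw and Ryw.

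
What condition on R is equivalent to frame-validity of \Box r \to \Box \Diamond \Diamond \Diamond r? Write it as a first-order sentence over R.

\forall x \forall z (xRz \to \exists w (xRw \wedge z R^3 w))

This is a Sahlqvist (Geach-type) schema ◇^0□^1r → □^1◇^3r.
Minimal-valuation argument: fix x; take any y with xR^0y and any z with xR^1z. Set V(r) to the set of worlds R-reachable from y in exactly 1 step. Then □^1r holds at y, so the antecedent holds at x; validity forces ◇^3r at z, giving a w with zR^3w and yR^1w.
First-order correspondent: \forall x \forall z (xRz \to \exists w (xRw \wedge z R^3 w)).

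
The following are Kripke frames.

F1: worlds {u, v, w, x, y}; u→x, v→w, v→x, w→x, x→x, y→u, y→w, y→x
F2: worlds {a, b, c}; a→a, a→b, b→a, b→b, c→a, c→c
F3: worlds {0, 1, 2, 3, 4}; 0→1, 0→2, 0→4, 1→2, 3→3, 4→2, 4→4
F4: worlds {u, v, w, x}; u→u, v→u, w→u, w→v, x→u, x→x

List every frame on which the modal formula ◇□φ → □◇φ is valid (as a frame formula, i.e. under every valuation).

F1, F2, F4

The schema corresponds to convergence: ∀x ∀y ∀z (Rxy ∧ Rxz → ∃w (Ryw ∧ Rzw)).
F1: ✓.
F2: ✓.
F3: fails — R02 and R02 but 2 and 2 have no common successor.
F4: ✓.
Valid on: F1, F2, F4.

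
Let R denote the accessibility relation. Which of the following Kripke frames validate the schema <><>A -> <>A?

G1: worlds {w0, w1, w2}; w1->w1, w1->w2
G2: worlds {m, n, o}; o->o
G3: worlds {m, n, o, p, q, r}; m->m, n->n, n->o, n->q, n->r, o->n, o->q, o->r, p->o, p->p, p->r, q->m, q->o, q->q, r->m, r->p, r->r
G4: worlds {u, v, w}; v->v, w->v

G1, G2, G4

The schema corresponds to transitivity: forall x forall y forall z (Rxy & Ryz -> Rxz).
G1: holds.
G2: holds.
G3: fails — Rnr and Rrm but not Rnm.
G4: holds.
Valid on: G1, G2, G4.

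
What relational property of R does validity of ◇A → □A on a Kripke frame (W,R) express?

Partial functionality

Suppose ◇A→□A is valid. Take Rxy, Rxz and set V(A)={y}. Then ◇A at x, so □A at x, so A at z, i.e. z=y.
Conversely, any frame satisfying ∀x ∀y ∀z (Rxy ∧ Rxz → y = z) validates the schema.
So the correspondent is partial functionality.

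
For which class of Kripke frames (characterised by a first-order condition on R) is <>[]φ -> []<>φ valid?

convergence

Suppose ◇□φ→□◇φ is valid. Take Rxy, Rxz and set V(φ)={w : Ryw}. Then □φ at y so ◇□φ at x, so □◇φ at x, so ◇φ at z, giving w with Rzw and Ryw.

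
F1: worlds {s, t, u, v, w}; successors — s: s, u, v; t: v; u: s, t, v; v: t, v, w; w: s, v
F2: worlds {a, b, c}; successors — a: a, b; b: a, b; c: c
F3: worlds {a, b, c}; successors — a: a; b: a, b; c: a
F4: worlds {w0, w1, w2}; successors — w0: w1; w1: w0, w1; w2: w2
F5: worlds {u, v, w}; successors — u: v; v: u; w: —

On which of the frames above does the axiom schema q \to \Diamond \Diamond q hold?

F1, F2, F4

The schema corresponds to a generalized confluence (Geach) condition: \forall x \exists w (x = w \wedge x R^2 w).
F1: condition met.
F2: condition met.
F3: fails — at c but no w with c=w and cR²w.
F4: condition met.
F5: fails — at w but no t with w=t and wR²t.
Valid on: F1, F2, F4.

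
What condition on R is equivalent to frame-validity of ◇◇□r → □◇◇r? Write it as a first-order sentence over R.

∀x ∀y ∀z ((xR²y ∧ xRz) → ∃w (yRw ∧ zR²w))

This is a Sahlqvist (Geach-type) schema ◇^2□^1r → □^1◇^2r.
Minimal-valuation argument: fix x; take any y with xR^2y and any z with xR^1z. Set V(r) to the set of worlds R-reachable from y in exactly 1 step. Then □^1r holds at y, so the antecedent holds at x; validity forces ◇^2r at z, giving a w with zR^2w and yR^1w.
First-order correspondent: ∀x ∀y ∀z ((xR²y ∧ xRz) → ∃w (yRw ∧ zR²w)).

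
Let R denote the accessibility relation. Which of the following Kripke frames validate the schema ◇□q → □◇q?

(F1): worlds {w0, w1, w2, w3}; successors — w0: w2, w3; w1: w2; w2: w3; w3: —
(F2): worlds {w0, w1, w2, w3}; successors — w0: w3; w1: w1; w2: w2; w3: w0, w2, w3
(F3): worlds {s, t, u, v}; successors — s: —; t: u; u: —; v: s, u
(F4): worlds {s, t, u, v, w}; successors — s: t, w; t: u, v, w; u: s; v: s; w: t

none

This is the axiom for convergence; its first-order frame correspondent is ∀x ∀y ∀z (Rxy ∧ Rxz → ∃w (Ryw ∧ Rzw)).
(F1): fails — Rw0w2 and Rw0w3 but w2 and w3 have no common successor.
(F2): fails — Rw3w2 and Rw3w0 but w2 and w0 have no common successor.
(F3): fails — Rtu and Rtu but u and u have no common successor.
(F4): fails — Rsw and Rst but w and t have no common successor.
Valid on no frame.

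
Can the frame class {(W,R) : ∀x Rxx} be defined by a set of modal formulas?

This is a Sahlqvist condition; the T axiom □q → q defines it.
Suppose □q→q is valid. At any x set V(q)={w : Rxw}. Then □q holds at x, so q holds at x, i.e. Rxx.

Yes, by □q → q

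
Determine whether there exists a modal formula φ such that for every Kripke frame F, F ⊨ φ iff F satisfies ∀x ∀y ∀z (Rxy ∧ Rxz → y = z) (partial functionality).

Yes: it is partial functionality, defined by the CD schema ◇r → □r.

Yes, by ◇r → □r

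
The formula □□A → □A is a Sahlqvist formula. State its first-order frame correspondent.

This schema is the C4 axiom.
It corresponds to density: ∀x ∀y (Rxy → ∃z (Rxz ∧ Rzy)).

density: ∀x ∀y (Rxy → ∃z (Rxz ∧ Rzy))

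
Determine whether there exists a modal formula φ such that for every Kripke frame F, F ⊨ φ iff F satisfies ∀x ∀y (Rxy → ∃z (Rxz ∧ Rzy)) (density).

Yes: it is density, defined by the C4 schema □□r → □r.

Definable; □□r → □r defines it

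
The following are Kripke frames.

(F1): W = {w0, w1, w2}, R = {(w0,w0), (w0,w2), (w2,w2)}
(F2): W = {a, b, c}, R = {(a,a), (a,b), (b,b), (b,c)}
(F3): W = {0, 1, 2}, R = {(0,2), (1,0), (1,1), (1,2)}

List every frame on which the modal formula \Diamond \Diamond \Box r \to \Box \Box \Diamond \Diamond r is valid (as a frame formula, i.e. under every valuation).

This is the axiom for a generalized confluence (Geach) condition; its first-order frame correspondent is \forall x \forall y \forall z ((x R^2 y \wedge x R^2 z) \to \exists w (yRw \wedge z R^2 w)).
(F1): condition met.
(F2): fails — aR²a, aR²c but no w with aRw and cR²w.
(F3): fails — 1R²0, 1R²0 but no w with 0Rw and 0R²w.
Valid on: (F1).

(F1)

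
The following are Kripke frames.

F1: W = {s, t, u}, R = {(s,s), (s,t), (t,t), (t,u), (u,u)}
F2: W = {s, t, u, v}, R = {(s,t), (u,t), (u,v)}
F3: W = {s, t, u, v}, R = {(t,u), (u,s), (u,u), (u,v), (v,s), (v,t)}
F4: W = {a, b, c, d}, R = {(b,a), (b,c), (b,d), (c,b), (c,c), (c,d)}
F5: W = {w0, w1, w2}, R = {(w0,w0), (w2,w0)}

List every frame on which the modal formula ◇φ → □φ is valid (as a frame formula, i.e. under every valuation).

Frame correspondent (Sahlqvist): ∀x ∀y ∀z (Rxy ∧ Rxz → y = z) — i.e. partial functionality.
F1: fails — s sees both s and t.
F2: fails — u sees both t and v.
F3: fails — u sees both s and u.
F4: fails — b sees both a and c.
F5: satisfies the condition.

F5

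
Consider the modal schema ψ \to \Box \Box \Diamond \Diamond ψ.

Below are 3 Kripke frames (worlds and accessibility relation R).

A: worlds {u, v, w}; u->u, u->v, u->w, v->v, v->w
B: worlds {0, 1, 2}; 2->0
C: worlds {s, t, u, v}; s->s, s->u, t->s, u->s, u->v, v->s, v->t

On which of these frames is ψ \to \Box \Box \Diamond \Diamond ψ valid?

B

The schema corresponds to a generalized confluence (Geach) condition: \forall x \forall z (x R^2 z \to \exists w (x = w \wedge z R^2 w)).
A: fails — uR²v but no t with u=t and vR²t.
B: satisfies the condition.
C: fails — tR²s but no w with t=w and sR²w.
Valid on: B.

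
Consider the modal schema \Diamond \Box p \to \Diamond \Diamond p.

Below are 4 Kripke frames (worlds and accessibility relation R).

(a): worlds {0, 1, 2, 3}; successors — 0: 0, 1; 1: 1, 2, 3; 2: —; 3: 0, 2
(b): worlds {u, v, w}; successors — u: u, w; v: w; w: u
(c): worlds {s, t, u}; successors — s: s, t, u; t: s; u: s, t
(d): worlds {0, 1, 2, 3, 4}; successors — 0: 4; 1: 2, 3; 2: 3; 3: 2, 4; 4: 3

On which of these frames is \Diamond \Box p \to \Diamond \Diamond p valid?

Frame correspondent (Sahlqvist): \forall x \forall y (xRy \to \exists w (yRw \wedge x R^2 w)) — i.e. a generalized confluence (Geach) condition.
(a): fails — 1R2 but no w with 2Rw and 1R²w.
(b): satisfies the condition.
(c): satisfies the condition.
(d): satisfies the condition.

(b), (c), (d)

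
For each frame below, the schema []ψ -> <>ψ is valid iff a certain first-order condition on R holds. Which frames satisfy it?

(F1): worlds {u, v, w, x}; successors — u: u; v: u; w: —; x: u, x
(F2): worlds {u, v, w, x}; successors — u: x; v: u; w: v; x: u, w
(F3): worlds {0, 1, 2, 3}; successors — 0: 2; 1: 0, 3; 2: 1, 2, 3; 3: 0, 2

This is the axiom for seriality; its first-order frame correspondent is forall x exists y Rxy.
(F1): fails — world w has no successor.
(F2): satisfies the condition.
(F3): satisfies the condition.
Valid on: (F2), (F3).

(F2), (F3)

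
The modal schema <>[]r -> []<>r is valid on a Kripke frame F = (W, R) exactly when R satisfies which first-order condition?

convergence

This is the .2 axiom.
It corresponds to convergence: forall x forall y forall z (Rxy & Rxz -> exists w (Ryw & Rzw)).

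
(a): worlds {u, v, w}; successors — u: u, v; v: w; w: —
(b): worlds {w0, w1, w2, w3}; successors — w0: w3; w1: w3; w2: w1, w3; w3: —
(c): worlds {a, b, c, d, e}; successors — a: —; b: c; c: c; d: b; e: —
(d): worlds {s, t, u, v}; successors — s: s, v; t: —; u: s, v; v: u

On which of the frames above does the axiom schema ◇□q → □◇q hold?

(c)

This is the axiom for convergence; its first-order frame correspondent is ∀x ∀y ∀z (Rxy ∧ Rxz → ∃w (Ryw ∧ Rzw)).
(a): fails — Ruv and Ruu but v and u have no common successor.
(b): fails — Rw0w3 and Rw0w3 but w3 and w3 have no common successor.
(c): satisfies the condition.
(d): fails — Rsv and Rss but v and s have no common successor.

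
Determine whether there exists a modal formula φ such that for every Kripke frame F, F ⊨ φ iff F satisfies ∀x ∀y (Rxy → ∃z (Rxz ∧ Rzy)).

Yes — defined by □□q → □q

This is a Sahlqvist condition; the C4 axiom □□q → □q defines it.
Suppose □□q→□q is valid. Take Rxy and set V(q)={w : xR²w}. Then □□q at x, so □q at x, so q at y, i.e. ∃z(Rxz∧Rzy).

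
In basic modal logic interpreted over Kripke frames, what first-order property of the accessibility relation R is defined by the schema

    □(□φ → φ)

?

shift-reflexivity: ∀x ∀y (Rxy → Ryy)

This is the T□ axiom.
It corresponds to shift-reflexivity: ∀x ∀y (Rxy → Ryy).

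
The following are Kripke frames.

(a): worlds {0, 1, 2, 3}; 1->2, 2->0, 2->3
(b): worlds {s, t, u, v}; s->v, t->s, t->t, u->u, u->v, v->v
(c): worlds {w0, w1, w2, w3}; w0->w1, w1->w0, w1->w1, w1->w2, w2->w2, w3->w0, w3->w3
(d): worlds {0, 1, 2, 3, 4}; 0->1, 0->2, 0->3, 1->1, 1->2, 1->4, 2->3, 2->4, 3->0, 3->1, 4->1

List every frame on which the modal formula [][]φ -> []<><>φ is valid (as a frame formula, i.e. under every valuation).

(b), (c), (d)

The schema corresponds to a generalized confluence (Geach) condition: forall x forall z (xRz -> exists w (x R^2 w & z R^2 w)).
(a): fails — 1R2 but no w with 1R²w and 2R²w.
(b): condition met.
(c): condition met.
(d): condition met.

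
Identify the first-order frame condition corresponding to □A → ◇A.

Suppose □A→◇A is valid. At any x set V(A)=W. Then □A at x, so ◇A at x, so x has a successor.
Conversely, any frame satisfying ∀x ∃y Rxy validates the schema.
So the correspondent is seriality.

seriality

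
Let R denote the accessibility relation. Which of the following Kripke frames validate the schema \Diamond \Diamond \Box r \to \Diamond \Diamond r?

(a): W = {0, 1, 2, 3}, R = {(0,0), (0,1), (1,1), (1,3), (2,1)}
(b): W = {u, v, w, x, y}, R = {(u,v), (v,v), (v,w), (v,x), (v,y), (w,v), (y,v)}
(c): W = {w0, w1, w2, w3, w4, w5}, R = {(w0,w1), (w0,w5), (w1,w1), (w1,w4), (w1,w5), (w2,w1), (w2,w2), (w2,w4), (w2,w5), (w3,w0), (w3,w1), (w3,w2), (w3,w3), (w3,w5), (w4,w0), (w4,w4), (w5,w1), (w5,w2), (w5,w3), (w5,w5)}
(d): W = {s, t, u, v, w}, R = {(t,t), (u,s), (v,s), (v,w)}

(c), (d)

The schema corresponds to a generalized confluence (Geach) condition: \forall x \forall y (x R^2 y \to \exists w (yRw \wedge x R^2 w)).
(a): fails — 0R²3 but no w with 3Rw and 0R²w.
(b): fails — uR²x but no t with xRt and uR²t.
(c): ✓.
(d): ✓.
Valid on: (c), (d).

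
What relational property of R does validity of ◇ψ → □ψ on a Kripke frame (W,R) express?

This schema is the CD axiom.
It corresponds to partial functionality: ∀x ∀y ∀z (Rxy ∧ Rxz → y = z).

Partial functionality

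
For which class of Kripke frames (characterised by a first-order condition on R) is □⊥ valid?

□⊥ is valid iff no world has any successor (otherwise □⊥ fails at any world with one).
Conversely, any frame satisfying ∀x ∀y ¬Rxy validates the schema.
Frame condition: ∀x ∀y ¬Rxy.

emptiness of R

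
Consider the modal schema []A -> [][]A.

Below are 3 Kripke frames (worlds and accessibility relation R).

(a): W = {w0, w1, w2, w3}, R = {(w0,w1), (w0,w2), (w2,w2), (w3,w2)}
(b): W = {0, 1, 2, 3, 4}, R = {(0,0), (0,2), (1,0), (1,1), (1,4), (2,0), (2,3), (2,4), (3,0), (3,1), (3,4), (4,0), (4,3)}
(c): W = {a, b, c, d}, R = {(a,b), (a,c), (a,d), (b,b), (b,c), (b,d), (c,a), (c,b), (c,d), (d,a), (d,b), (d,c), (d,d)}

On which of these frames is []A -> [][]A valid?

(a)

The schema corresponds to transitivity: forall x forall y forall z (Rxy & Ryz -> Rxz).
(a): holds.
(b): fails — R10 and R02 but not R12.
(c): fails — Rbc and Rca but not Rba.
Valid on: (a).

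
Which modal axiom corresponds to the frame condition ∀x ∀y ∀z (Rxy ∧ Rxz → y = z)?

◇ψ → □ψ

A defining formula is ◇ψ → □ψ (the CD axiom).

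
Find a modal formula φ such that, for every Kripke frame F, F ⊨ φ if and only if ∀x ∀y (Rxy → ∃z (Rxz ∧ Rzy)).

A defining formula is □□ψ → □ψ (the C4 axiom).

□□ψ → □ψ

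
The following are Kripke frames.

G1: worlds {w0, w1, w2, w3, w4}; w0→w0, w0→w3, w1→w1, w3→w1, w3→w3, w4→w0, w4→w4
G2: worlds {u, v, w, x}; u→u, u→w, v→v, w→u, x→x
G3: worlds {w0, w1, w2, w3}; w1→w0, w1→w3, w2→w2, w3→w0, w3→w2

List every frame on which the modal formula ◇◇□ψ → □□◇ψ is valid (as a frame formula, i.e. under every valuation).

This is the axiom for a generalized confluence (Geach) condition; its first-order frame correspondent is ∀x ∀y ∀z ((xR²y ∧ xR²z) → ∃w (yRw ∧ zRw)).
G1: fails — w0R²w0, w0R²w1 but no w with w0Rw and w1Rw.
G2: holds.
G3: fails — w1R²w0, w1R²w0 but no w with w0Rw and w0Rw.
Valid on: G2.

G2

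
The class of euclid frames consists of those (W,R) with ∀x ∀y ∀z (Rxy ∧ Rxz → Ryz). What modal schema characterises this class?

This is the Euclidean property; the standard corresponding axiom is 5: ◇r → □◇r.
Suppose ◇r→□◇r is valid. Take Rxy, Rxz and set V(r)={y}. Then ◇r at x, so □◇r at x, so ◇r at z, so some w with Rzw has r; w=y, i.e. Rzy. By symmetry of the argument, Ryz.

◇r → □◇r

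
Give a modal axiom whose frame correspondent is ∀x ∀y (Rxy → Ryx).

q → □◇q

A defining formula is q → □◇q (the B axiom).
Suppose q→□◇q is valid. Take Rxy and set V(q)={x}. Then q at x, so □◇q at x, so ◇q at y, so some z with Ryz has q; z=x, i.e. Ryx.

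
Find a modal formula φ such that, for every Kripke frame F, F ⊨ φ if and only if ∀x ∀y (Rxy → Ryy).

□(□s → s)

This is shift-reflexivity; the standard corresponding axiom is T□: □(□s → s).
Suppose □(□s→s) is valid. Take Rxy and set V(s)={w : Ryw}. Then at y, □s holds; since □(□s→s) at x, □s→s at y, so s at y, i.e. Ryy.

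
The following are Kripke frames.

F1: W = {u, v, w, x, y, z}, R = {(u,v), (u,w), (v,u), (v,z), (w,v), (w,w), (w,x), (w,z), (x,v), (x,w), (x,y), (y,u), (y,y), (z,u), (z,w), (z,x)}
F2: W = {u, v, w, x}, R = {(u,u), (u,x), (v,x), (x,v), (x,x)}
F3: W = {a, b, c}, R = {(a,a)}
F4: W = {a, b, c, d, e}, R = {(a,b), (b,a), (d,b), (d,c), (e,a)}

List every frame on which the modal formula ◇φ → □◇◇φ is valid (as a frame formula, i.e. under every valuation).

This is the axiom for a generalized confluence (Geach) condition; its first-order frame correspondent is ∀x ∀y ∀z ((xRy ∧ xRz) → ∃w (y = w ∧ zR²w)).
F1: fails — vRu, vRz but no t with u=t and zR²t.
F2: fails — uRu, uRx but no t with u=t and xR²t.
F3: holds.
F4: fails — dRb, dRc but no w with b=w and cR²w.

F3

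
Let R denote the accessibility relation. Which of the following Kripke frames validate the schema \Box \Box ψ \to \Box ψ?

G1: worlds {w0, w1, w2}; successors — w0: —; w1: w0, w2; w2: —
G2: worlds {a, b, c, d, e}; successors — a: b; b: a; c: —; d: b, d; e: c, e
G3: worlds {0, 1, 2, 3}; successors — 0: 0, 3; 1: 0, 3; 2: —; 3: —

G3

This is the axiom for density; its first-order frame correspondent is \forall x \forall y (Rxy \to \exists z (Rxz \wedge Rzy)).
G1: fails — Rw1w2 but no z with Rw1z and Rzw2.
G2: fails — Rab but no z with Raz and Rzb.
G3: condition met.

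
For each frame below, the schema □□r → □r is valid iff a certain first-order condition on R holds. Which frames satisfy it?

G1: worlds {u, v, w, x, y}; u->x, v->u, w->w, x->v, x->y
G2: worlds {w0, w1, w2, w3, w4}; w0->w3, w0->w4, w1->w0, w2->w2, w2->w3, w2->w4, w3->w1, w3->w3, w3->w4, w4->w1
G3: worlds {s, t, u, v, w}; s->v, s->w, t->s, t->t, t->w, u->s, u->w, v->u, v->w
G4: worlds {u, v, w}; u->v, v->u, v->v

Frame correspondent (Sahlqvist): ∀x ∀y (Rxy → ∃z (Rxz ∧ Rzy)) — i.e. density.
G1: fails — Rvu but no z with Rvz and Rzu.
G2: fails — Rw1w0 but no z with Rw1z and Rzw0.
G3: fails — Rus but no z with Ruz and Rzs.
G4: holds.
Valid on: G4.

G4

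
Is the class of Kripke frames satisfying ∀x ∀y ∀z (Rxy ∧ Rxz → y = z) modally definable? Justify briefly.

The condition is partial functionality. A defining modal formula is ◇q → □q.
Suppose ◇q→□q is valid. Take Rxy, Rxz and set V(q)={y}. Then ◇q at x, so □q at x, so q at z, i.e. z=y.

Yes, by ◇q → □q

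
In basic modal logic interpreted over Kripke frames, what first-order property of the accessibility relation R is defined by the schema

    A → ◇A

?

This is frame-equivalent to □A → A (substitute ¬A for A and contrapose).
Suppose □A→A is valid. At any x set V(A)={w : Rxw}. Then □A holds at x, so A holds at x, i.e. Rxx.
The converse is a direct semantic check.
So the correspondent is reflexivity.

reflexivity: ∀x Rxx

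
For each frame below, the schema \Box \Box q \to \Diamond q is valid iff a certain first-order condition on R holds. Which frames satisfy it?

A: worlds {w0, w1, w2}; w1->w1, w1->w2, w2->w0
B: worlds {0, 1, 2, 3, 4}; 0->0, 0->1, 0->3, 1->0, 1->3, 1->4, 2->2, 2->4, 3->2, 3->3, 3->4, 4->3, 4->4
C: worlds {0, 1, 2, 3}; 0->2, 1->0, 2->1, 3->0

B

The schema corresponds to a generalized confluence (Geach) condition: \forall x \exists w (x R^2 w \wedge xRw).
A: fails — at w0 but no w with w0R²w and w0Rw.
B: holds.
C: fails — at 0 but no w with 0R²w and 0Rw.
Valid on: B.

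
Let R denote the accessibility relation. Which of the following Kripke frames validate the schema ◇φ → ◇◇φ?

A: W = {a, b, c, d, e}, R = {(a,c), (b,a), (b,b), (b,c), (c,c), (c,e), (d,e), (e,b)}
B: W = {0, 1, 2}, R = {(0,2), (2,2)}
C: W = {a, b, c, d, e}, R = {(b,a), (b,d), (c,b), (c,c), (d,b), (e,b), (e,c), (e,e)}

Frame correspondent (Sahlqvist): ∀x ∀y (xRy → ∃w (y = w ∧ xR²w)) — i.e. a generalized confluence (Geach) condition.
A: fails — dRe but no w with e=w and dR²w.
B: satisfies the condition.
C: fails — bRa but no w with a=w and bR²w.

B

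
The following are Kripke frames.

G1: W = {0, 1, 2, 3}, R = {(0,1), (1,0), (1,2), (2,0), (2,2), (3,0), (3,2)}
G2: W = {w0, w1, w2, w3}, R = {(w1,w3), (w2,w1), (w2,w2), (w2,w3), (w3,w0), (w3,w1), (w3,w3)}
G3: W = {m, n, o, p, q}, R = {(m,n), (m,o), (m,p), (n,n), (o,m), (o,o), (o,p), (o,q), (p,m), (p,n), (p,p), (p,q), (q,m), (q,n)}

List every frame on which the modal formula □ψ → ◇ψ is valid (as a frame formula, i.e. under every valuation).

G1, G3

This is the axiom for seriality; its first-order frame correspondent is ∀x ∃y Rxy.
G1: satisfies the condition.
G2: fails — world w0 has no successor.
G3: satisfies the condition.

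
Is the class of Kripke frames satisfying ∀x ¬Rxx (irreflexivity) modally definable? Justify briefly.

No — not modally definable

If a class were modally definable it would be closed under surjective bounded morphisms (Goldblatt–Thomason).
The 3-cycle (worlds 0,1,2 with 0→1→2→0) is irreflexive, and the map sending every world to a single reflexive point • is a surjective bounded morphism (forth: every edge maps to (•,•); back: every world has a successor). So any modal formula valid on the 3-cycle is also valid on the reflexive point, which is not irreflexive.
So no modal formula (or set of formulas) defines exactly the irreflexive frames.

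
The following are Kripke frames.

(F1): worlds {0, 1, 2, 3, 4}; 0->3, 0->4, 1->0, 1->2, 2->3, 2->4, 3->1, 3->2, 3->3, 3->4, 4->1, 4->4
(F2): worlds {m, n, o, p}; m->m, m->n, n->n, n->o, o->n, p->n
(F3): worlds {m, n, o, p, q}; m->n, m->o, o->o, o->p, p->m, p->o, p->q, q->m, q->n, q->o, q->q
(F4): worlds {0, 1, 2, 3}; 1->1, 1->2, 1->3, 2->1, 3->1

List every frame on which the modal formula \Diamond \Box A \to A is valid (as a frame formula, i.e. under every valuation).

(F4)

Frame correspondent (Sahlqvist): \forall x \forall y (Rxy \to Ryx) — i.e. symmetry.
(F1): fails — R10 but not R01.
(F2): fails — Rpn but not Rnp.
(F3): fails — Rpm but not Rmp.
(F4): holds.
Valid on: (F4).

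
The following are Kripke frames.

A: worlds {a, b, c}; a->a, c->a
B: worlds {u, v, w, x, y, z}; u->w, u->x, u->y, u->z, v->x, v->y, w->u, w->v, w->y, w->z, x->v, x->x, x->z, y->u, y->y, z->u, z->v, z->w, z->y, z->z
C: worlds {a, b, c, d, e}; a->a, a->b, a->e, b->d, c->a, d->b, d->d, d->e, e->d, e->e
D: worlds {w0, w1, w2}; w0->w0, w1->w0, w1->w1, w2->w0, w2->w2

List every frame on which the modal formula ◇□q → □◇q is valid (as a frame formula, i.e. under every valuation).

Frame correspondent (Sahlqvist): ∀x ∀y ∀z (Rxy ∧ Rxz → ∃w (Ryw ∧ Rzw)) — i.e. convergence.
A: ✓.
B: fails — Ruy and Rux but y and x have no common successor.
C: fails — Rab and Raa but b and a have no common successor.
D: ✓.
Valid on: A, D.

A, D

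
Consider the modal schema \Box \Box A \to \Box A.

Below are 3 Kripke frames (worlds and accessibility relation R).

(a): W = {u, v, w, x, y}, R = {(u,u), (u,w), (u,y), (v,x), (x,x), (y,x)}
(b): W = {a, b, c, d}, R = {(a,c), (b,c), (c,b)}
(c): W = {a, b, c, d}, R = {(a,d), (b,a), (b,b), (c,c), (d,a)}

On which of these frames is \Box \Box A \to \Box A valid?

Frame correspondent (Sahlqvist): \forall x \forall y (Rxy \to \exists z (Rxz \wedge Rzy)) — i.e. density.
(a): holds.
(b): fails — Rac but no z with Raz and Rzc.
(c): fails — Rad but no z with Raz and Rzd.

(a)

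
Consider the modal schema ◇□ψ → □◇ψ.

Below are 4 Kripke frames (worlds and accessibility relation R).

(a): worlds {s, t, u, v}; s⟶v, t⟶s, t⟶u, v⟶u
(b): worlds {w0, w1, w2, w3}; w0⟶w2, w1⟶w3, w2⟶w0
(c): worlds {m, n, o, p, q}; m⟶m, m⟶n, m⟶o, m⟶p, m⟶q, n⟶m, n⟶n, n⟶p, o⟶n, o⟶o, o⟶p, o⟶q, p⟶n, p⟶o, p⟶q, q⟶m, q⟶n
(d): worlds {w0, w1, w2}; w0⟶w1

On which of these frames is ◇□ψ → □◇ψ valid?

The schema corresponds to convergence: ∀x ∀y ∀z (Rxy ∧ Rxz → ∃w (Ryw ∧ Rzw)).
(a): fails — Rtu and Rtu but u and u have no common successor.
(b): fails — Rw1w3 and Rw1w3 but w3 and w3 have no common successor.
(c): holds.
(d): fails — Rw0w1 and Rw0w1 but w1 and w1 have no common successor.

(c)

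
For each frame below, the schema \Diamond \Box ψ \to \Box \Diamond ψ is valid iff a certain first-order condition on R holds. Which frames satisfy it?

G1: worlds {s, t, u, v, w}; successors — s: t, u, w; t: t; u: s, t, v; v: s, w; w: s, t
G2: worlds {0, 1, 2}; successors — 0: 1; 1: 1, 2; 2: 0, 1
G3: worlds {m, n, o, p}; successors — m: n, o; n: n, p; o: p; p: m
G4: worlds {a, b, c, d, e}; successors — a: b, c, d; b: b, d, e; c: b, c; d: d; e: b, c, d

G2

This is the axiom for convergence; its first-order frame correspondent is \forall x \forall y \forall z (Rxy \wedge Rxz \to \exists w (Ryw \wedge Rzw)).
G1: fails — Ruv and Rut but v and t have no common successor.
G2: satisfies the condition.
G3: fails — Rnn and Rnp but n and p have no common successor.
G4: fails — Rac and Rad but c and d have no common successor.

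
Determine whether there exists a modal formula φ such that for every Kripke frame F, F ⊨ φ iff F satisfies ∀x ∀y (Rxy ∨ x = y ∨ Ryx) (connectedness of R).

If a class were modally definable it would be closed under disjoint unions (Goldblatt–Thomason).
Take 4 disjoint single-world reflexive frames: each is trivially connected, but their disjoint union has 4 worlds with no edge between distinct components, so it is not connected.
Hence connectedness of R is not modally definable.

Not modally definable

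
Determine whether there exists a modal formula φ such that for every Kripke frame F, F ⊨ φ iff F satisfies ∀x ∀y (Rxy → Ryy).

The condition is shift-reflexivity. A defining modal formula is □(□p → p).
Suppose □(□p→p) is valid. Take Rxy and set V(p)={w : Ryw}. Then at y, □p holds; since □(□p→p) at x, □p→p at y, so p at y, i.e. Ryy.

Yes, by □(□p → p)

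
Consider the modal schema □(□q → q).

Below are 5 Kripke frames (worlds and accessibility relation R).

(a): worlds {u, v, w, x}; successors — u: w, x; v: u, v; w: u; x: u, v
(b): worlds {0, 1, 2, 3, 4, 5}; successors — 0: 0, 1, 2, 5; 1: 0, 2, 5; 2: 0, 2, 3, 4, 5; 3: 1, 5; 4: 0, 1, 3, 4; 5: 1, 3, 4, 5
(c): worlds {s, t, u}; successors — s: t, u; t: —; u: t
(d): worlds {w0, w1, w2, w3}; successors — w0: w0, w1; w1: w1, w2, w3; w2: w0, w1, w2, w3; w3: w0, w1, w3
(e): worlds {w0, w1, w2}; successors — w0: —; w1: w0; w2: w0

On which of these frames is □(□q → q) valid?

(d)

The schema corresponds to shift-reflexivity: ∀x ∀y (Rxy → Ryy).
(a): fails — Ruw but not Rww.
(b): fails — R53 but not R33.
(c): fails — Rsu but not Ruu.
(d): condition met.
(e): fails — Rw1w0 but not Rw0w0.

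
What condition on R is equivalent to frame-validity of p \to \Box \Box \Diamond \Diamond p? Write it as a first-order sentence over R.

\forall x \forall z (x R^2 z \to \exists w (x = w \wedge z R^2 w))

This is a Sahlqvist (Geach-type) schema ◇^0□^0p → □^2◇^2p.
Minimal-valuation argument: fix x; take any y with xR^0y and any z with xR^2z. Set V(p) to the set of worlds R-reachable from y in exactly 0 steps. Then □^0p holds at y, so the antecedent holds at x; validity forces ◇^2p at z, giving a w with zR^2w and yR^0w.
First-order correspondent: \forall x \forall z (x R^2 z \to \exists w (x = w \wedge z R^2 w)).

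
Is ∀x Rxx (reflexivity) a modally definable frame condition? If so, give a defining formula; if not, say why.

This is a Sahlqvist condition; the T axiom □q → q defines it.
Suppose □q→q is valid. At any x set V(q)={w : Rxw}. Then □q holds at x, so q holds at x, i.e. Rxx.

Definable; □q → q defines it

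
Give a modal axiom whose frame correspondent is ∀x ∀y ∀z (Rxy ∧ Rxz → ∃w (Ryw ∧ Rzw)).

A defining formula is ◇□ψ → □◇ψ (the .2 axiom).
Suppose ◇□ψ→□◇ψ is valid. Take Rxy, Rxz and set V(ψ)={w : Ryw}. Then □ψ at y so ◇□ψ at x, so □◇ψ at x, so ◇ψ at z, giving w with Rzw and Ryw.

◇□ψ → □◇ψ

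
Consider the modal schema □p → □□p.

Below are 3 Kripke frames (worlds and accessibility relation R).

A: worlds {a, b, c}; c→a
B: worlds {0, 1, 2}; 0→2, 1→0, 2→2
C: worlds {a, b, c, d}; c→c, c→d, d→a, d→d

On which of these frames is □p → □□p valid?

This is the axiom for transitivity; its first-order frame correspondent is ∀x ∀y ∀z (Rxy ∧ Ryz → Rxz).
A: holds.
B: fails — R10 and R02 but not R12.
C: fails — Rcd and Rda but not Rca.

A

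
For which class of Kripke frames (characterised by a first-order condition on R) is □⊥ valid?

This schema is the Ver axiom.
It corresponds to emptiness of R: ∀x ∀y ¬Rxy.

emptiness of R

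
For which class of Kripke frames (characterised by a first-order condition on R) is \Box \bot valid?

emptiness of R

□⊥ is valid iff no world has any successor (otherwise □⊥ fails at any world with one).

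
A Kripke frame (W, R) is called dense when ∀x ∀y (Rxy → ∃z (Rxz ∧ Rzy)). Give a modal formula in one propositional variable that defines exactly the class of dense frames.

A defining formula is □□s → □s (the C4 axiom).
Suppose □□s→□s is valid. Take Rxy and set V(s)={w : xR²w}. Then □□s at x, so □s at x, so s at y, i.e. ∃z(Rxz∧Rzy).

□□s → □s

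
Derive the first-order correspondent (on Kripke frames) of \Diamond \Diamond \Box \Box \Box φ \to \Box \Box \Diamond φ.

This is a Sahlqvist (Geach-type) schema ◇^2□^3φ → □^2◇^1φ.
First-order correspondent: \forall x \forall y \forall z ((x R^2 y \wedge x R^2 z) \to \exists w (y R^3 w \wedge zRw)).

\forall x \forall y \forall z ((x R^2 y \wedge x R^2 z) \to \exists w (y R^3 w \wedge zRw))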